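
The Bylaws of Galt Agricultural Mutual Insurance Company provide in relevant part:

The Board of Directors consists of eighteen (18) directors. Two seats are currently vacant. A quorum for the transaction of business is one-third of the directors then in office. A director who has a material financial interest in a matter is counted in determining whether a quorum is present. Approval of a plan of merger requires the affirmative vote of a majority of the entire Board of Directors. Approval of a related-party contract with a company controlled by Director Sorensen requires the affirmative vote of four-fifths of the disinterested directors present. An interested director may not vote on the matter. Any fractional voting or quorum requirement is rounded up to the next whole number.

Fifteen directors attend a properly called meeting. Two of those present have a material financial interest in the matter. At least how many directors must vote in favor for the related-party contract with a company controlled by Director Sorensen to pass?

11

The related-party contract with a company controlled by Director Sorensen requires four-fifths of the disinterested directors present (15 − 2 = 13).
4/5 of 13 = 10.40, rounded up to 11.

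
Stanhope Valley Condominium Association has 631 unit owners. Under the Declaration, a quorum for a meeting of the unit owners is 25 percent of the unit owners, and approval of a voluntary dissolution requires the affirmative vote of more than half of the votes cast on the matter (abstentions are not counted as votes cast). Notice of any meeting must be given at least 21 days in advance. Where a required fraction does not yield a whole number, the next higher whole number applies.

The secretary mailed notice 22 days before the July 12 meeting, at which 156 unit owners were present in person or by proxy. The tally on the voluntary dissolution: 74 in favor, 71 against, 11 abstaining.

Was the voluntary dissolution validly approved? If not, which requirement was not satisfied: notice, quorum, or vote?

Invalid — quorum requirement not satisfied.

Notice: 22 days given; 21 required. Satisfied.
Quorum: 25% of 631 = 157.75, rounded up to 158; 156 present. Not satisfied.
Vote: requires a majority of the votes cast (156 − 11 abstaining = 145); a majority of 145 is 73, so 73 needed; 74 in favor. Satisfied.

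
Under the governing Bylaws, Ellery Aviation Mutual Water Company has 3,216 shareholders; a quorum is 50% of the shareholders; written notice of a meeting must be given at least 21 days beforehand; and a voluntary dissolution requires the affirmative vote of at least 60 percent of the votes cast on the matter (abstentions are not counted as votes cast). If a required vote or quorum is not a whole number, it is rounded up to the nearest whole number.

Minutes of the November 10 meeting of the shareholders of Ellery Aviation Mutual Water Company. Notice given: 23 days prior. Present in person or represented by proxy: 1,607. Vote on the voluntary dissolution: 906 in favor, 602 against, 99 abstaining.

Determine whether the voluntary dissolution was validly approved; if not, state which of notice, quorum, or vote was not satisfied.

Invalid — quorum requirement not satisfied.

Notice: 23 days given; 21 required. Satisfied.
Quorum: 50% of 3,216 = 1,608; 1,607 present. Not satisfied.
Vote: requires three-fifths of the votes cast (1,607 − 99 abstaining = 1,508); 3/5 of 1508 = 904.80, rounded up to 905, so 905 needed; 906 in favor. Satisfied.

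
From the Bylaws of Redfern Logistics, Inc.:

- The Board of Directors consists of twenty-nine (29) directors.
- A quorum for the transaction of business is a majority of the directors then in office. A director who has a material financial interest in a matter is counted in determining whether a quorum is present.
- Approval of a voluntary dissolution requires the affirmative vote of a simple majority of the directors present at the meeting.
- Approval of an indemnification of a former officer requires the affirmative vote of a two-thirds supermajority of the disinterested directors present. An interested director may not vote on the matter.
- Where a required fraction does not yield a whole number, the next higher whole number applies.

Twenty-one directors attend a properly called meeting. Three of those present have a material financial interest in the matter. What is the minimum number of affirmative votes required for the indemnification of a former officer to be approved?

12

The indemnification of a former officer requires two-thirds of the disinterested directors present (21 − 3 = 18).
2/3 of 18 = 12.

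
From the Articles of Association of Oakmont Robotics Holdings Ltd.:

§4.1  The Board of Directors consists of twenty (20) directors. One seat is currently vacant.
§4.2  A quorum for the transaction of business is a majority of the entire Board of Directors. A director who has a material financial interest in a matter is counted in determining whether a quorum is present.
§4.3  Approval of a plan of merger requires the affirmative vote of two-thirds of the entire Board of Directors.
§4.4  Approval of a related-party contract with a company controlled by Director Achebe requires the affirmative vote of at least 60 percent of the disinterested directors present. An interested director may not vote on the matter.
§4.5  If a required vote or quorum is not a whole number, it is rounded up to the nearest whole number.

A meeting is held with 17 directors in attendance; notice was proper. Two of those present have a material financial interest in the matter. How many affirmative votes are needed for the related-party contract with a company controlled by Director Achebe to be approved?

The related-party contract with a company controlled by Director Achebe requires three-fifths of the disinterested directors present (17 − 2 = 15).
3/5 of 15 = 9.

9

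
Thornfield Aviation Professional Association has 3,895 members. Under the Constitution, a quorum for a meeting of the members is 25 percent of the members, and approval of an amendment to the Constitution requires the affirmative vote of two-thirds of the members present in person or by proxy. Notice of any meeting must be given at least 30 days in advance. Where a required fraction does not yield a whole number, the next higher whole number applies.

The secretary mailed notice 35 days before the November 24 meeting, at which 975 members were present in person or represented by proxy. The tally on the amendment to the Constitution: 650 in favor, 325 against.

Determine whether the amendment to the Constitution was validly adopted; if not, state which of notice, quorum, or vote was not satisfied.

Notice: 35 days given; 30 required. Satisfied.
Quorum: 25% of 3,895 = 973.75, rounded up to 974; 975 present. Satisfied.
Vote: requires two-thirds of those present (975); 2/3 of 975 = 650, so 650 needed; 650 in favor. Satisfied.

Valid — all requirements satisfied.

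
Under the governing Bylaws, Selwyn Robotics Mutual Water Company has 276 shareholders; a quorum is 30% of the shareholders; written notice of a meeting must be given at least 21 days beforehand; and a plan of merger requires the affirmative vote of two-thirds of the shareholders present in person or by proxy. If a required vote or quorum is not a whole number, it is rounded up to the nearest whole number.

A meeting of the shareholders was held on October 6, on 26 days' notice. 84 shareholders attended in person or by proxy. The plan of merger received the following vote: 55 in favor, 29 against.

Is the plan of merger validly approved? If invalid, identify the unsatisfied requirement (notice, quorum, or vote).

Invalid — vote requirement not satisfied.

Notice: 26 days given; 21 required. Satisfied.
Quorum: 30% of 276 = 82.80, rounded up to 83; 84 present. Satisfied.
Vote: requires two-thirds of those present (84); 2/3 of 84 = 56, so 56 needed; 55 in favor. Not satisfied.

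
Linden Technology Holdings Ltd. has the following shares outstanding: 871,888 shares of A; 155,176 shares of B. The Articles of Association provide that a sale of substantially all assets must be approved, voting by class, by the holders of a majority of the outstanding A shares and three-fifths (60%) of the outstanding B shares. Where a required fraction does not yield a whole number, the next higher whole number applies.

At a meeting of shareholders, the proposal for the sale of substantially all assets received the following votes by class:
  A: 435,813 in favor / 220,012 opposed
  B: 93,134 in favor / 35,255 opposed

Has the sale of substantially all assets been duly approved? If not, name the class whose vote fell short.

Not approved — the A shares did not give the required vote.

A: a majority of 871888 is 435945; 435,945 required, 435,813 in favor — not approved.
B: 3/5 of 155176 = 93105.60, rounded up to 93106; 93,106 required, 93,134 in favor — approved.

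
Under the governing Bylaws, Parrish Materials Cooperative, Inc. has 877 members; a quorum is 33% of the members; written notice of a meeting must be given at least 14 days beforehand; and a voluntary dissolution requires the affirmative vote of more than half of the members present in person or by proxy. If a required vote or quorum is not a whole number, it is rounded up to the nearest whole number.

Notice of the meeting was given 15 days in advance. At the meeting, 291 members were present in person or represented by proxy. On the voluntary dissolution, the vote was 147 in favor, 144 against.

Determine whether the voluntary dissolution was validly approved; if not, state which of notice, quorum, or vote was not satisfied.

Valid — all requirements satisfied.

Notice: 15 days given; 14 required. Satisfied.
Quorum: 33% of 877 = 289.41, rounded up to 290; 291 present. Satisfied.
Vote: requires a majority of those present (291); a majority of 291 is 146, so 146 needed; 147 in favor. Satisfied.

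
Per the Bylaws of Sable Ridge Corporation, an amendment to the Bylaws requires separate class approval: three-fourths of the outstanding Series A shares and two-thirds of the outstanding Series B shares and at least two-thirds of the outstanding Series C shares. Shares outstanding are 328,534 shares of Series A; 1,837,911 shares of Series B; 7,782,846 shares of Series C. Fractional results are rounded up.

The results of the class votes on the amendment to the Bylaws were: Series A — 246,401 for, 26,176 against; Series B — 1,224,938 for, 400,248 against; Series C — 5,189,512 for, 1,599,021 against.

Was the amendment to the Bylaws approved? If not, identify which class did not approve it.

Not approved — the Series B shares did not give the required vote.

Series A: 3/4 of 328534 = 246400.50, rounded up to 246401; 246,401 required, 246,401 in favor — approved.
Series B: 2/3 of 1837911 = 1225274; 1,225,274 required, 1,224,938 in favor — not approved.
Series C: 2/3 of 7782846 = 5188564; 5,188,564 required, 5,189,512 in favor — approved.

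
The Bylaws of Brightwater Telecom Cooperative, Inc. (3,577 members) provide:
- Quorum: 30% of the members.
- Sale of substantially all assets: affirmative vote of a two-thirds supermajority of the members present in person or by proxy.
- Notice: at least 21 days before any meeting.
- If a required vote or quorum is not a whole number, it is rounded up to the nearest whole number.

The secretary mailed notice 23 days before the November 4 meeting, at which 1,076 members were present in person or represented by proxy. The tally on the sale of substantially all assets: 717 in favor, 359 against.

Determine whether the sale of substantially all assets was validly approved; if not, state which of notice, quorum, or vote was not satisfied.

Invalid — vote requirement not satisfied.

Notice: 23 days given; 21 required. Satisfied.
Quorum: 30% of 3,577 = 1,073.10, rounded up to 1,074; 1,076 present. Satisfied.
Vote: requires two-thirds of those present (1,076); 2/3 of 1076 = 717.33, rounded up to 718, so 718 needed; 717 in favor. Not satisfied.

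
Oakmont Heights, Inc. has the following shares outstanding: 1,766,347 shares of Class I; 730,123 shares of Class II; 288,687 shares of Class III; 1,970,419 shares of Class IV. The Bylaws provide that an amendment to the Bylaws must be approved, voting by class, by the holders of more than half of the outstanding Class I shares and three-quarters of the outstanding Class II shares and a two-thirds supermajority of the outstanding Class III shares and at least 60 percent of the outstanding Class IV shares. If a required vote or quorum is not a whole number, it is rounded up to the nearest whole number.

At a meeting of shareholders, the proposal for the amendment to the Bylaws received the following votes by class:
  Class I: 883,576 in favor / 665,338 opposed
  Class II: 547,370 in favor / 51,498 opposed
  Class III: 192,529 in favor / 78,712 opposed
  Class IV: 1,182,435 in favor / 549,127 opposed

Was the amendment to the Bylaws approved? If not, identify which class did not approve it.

Not approved — the Class II shares did not give the required vote.

Class I: a majority of 1766347 is 883174; 883,174 required, 883,576 in favor — approved.
Class II: 3/4 of 730123 = 547592.25, rounded up to 547593; 547,593 required, 547,370 in favor — not approved.
Class III: 2/3 of 288687 = 192458; 192,458 required, 192,529 in favor — approved.
Class IV: 3/5 of 1970419 = 1182251.40, rounded up to 1182252; 1,182,252 required, 1,182,435 in favor — approved.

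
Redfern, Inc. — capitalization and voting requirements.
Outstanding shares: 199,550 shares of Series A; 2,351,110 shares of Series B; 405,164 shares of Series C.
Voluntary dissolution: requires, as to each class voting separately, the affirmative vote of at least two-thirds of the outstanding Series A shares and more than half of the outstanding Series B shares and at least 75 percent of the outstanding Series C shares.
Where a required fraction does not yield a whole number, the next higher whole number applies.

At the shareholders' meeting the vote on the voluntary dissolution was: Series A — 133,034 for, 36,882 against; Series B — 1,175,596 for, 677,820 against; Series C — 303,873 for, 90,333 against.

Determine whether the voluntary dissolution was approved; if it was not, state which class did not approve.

Approved — every class gave the required vote.

Series A: 2/3 of 199550 = 133033.33, rounded up to 133034; 133,034 required, 133,034 in favor — approved.
Series B: a majority of 2351110 is 1175556; 1,175,556 required, 1,175,596 in favor — approved.
Series C: 3/4 of 405164 = 303873; 303,873 required, 303,873 in favor — approved.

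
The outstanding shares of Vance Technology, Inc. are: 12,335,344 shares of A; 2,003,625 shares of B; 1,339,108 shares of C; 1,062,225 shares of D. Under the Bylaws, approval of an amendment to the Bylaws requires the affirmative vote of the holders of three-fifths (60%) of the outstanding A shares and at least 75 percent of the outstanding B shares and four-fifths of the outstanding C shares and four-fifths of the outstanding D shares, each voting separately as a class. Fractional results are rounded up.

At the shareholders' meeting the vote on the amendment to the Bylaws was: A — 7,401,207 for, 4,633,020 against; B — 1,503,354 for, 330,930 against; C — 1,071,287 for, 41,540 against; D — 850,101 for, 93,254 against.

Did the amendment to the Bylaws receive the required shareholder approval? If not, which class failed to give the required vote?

Approved — every class gave the required vote.

A: 3/5 of 12335344 = 7401206.40, rounded up to 7401207; 7,401,207 required, 7,401,207 in favor — approved.
B: 3/4 of 2003625 = 1502718.75, rounded up to 1502719; 1,502,719 required, 1,503,354 in favor — approved.
C: 4/5 of 1339108 = 1071286.40, rounded up to 1071287; 1,071,287 required, 1,071,287 in favor — approved.
D: 4/5 of 1062225 = 849780; 849,780 required, 850,101 in favor — approved.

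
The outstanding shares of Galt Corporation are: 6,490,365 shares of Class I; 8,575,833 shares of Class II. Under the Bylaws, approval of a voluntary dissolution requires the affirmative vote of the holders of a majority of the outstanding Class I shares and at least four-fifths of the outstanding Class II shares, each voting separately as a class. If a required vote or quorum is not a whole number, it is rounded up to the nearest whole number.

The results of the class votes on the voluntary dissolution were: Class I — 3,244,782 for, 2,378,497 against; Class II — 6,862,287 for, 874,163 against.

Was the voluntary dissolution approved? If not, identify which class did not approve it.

Not approved — the Class I shares did not give the required vote.

Class I: a majority of 6490365 is 3245183; 3,245,183 required, 3,244,782 in favor — not approved.
Class II: 4/5 of 8575833 = 6860666.40, rounded up to 6860667; 6,860,667 required, 6,862,287 in favor — approved.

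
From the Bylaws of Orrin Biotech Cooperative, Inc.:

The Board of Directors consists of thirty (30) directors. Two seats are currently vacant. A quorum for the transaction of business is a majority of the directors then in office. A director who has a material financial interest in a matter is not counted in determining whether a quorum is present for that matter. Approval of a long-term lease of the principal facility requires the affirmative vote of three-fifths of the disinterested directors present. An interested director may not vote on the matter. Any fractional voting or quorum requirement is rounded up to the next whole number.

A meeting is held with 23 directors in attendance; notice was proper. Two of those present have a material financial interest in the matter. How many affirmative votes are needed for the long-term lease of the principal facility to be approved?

The long-term lease of the principal facility requires three-fifths of the disinterested directors present (23 − 2 = 21).
3/5 of 21 = 12.60, rounded up to 13.

13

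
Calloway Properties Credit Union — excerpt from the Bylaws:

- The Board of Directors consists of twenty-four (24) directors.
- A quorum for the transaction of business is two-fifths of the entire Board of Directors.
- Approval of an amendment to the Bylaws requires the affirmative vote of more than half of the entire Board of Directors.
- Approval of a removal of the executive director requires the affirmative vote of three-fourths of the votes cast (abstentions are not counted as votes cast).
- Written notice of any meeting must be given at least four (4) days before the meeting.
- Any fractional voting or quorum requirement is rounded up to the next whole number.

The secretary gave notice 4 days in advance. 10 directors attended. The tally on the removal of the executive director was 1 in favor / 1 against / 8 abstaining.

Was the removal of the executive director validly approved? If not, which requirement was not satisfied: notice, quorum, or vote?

Notice: 4 days given; 4 required (4 ≥ 4). Satisfied.
Quorum: 10 present; quorum is 10. Satisfied.
Vote: the removal of the executive director requires three-fourths of the votes cast (10 present − 8 abstaining = 2). 3/4 of 2 = 1.50, rounded up to 2, so 2 affirmative votes are needed; 1 voted in favor. Not satisfied.

Invalid — vote requirement not satisfied.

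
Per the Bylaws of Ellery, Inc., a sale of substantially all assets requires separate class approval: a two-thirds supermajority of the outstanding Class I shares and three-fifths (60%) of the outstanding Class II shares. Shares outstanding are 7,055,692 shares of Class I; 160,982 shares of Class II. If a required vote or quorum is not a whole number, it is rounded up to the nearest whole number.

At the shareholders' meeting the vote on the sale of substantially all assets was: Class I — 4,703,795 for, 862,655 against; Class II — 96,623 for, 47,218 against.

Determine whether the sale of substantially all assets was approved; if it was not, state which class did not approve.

Approved — every class gave the required vote.

Class I: 2/3 of 7055692 = 4703794.67, rounded up to 4703795; 4,703,795 required, 4,703,795 in favor — approved.
Class II: 3/5 of 160982 = 96589.20, rounded up to 96590; 96,590 required, 96,623 in favor — approved.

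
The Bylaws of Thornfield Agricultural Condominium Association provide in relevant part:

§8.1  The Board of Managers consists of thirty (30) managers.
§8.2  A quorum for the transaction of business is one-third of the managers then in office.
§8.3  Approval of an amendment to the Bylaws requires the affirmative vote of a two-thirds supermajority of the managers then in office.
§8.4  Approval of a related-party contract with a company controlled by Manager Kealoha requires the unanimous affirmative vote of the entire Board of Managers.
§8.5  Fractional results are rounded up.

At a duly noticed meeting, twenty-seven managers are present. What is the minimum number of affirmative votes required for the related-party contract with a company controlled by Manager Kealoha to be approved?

30

The related-party contract with a company controlled by Manager Kealoha requires the unanimous vote of the entire Board of Managers (30).
Unanimous means all 30.
(Only 27 can vote, so the related-party contract with a company controlled by Manager Kealoha cannot pass at this meeting, but the required vote is still 30.)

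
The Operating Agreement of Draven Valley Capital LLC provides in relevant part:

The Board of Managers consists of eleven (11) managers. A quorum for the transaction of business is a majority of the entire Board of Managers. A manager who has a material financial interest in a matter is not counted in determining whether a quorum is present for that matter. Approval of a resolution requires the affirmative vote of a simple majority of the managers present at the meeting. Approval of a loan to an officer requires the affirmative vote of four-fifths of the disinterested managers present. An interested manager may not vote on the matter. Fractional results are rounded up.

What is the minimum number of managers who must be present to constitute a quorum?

6

A majority of 11 is 6.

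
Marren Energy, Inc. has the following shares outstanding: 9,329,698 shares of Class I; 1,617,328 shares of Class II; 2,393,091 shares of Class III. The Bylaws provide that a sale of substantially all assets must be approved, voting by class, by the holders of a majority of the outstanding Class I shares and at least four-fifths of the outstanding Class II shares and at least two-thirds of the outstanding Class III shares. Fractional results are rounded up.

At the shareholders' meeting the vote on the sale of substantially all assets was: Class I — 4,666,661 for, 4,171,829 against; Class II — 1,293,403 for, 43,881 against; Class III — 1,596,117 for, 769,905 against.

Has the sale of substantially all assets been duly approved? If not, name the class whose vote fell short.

Class I: a majority of 9329698 is 4664850; 4,664,850 required, 4,666,661 in favor — approved.
Class II: 4/5 of 1617328 = 1293862.40, rounded up to 1293863; 1,293,863 required, 1,293,403 in favor — not approved.
Class III: 2/3 of 2393091 = 1595394; 1,595,394 required, 1,596,117 in favor — approved.

Not approved — the Class II shares did not give the required vote.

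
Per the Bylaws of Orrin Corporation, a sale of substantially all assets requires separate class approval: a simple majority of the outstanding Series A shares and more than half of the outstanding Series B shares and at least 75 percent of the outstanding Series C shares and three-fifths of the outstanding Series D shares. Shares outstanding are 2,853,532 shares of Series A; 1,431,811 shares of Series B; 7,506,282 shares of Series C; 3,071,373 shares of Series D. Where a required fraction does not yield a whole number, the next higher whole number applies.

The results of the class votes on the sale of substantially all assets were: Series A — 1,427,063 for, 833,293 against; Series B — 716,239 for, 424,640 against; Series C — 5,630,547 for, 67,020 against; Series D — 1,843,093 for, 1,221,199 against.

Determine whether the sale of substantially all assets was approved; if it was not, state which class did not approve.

Series A: a majority of 2853532 is 1426767; 1,426,767 required, 1,427,063 in favor — approved.
Series B: a majority of 1431811 is 715906; 715,906 required, 716,239 in favor — approved.
Series C: 3/4 of 7506282 = 5629711.50, rounded up to 5629712; 5,629,712 required, 5,630,547 in favor — approved.
Series D: 3/5 of 3071373 = 1842823.80, rounded up to 1842824; 1,842,824 required, 1,843,093 in favor — approved.

Approved — every class gave the required vote.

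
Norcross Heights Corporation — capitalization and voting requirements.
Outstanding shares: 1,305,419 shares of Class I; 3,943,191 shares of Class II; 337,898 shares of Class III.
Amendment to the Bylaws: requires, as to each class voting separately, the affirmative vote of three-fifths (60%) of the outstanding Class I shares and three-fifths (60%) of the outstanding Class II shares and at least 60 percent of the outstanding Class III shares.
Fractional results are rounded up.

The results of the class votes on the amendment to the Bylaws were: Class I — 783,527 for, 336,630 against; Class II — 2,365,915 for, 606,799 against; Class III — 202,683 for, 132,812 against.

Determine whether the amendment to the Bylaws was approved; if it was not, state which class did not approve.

Class I: 3/5 of 1305419 = 783251.40, rounded up to 783252; 783,252 required, 783,527 in favor — approved.
Class II: 3/5 of 3943191 = 2365914.60, rounded up to 2365915; 2,365,915 required, 2,365,915 in favor — approved.
Class III: 3/5 of 337898 = 202738.80, rounded up to 202739; 202,739 required, 202,683 in favor — not approved.

Not approved — the Class III shares did not give the required vote.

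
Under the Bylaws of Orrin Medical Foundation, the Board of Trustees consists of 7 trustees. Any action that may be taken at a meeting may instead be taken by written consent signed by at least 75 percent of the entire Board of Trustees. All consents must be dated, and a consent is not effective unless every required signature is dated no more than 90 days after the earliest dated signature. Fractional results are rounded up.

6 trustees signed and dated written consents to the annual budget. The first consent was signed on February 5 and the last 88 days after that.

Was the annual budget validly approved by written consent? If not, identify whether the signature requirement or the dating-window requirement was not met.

Signatures required: at least 75 percent of 7 — 3/4 of 7 = 5.25, rounded up to 6, so 6 needed; 6 signed. Sufficient.
Dating window: the latest signature is 88 days after the earliest; the limit is 90 days. Within the window.

Effective — both the signature and dating-window requirements are satisfied.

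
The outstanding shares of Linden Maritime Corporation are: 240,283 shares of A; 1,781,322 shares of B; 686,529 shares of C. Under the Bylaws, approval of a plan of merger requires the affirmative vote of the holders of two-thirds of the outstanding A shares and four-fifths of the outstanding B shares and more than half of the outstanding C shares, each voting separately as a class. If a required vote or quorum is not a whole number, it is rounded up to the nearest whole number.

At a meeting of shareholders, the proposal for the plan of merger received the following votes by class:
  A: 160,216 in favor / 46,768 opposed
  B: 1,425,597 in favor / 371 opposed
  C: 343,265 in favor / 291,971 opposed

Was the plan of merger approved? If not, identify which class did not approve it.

A: 2/3 of 240283 = 160188.67, rounded up to 160189; 160,189 required, 160,216 in favor — approved.
B: 4/5 of 1781322 = 1425057.60, rounded up to 1425058; 1,425,058 required, 1,425,597 in favor — approved.
C: a majority of 686529 is 343265; 343,265 required, 343,265 in favor — approved.

Approved — every class gave the required vote.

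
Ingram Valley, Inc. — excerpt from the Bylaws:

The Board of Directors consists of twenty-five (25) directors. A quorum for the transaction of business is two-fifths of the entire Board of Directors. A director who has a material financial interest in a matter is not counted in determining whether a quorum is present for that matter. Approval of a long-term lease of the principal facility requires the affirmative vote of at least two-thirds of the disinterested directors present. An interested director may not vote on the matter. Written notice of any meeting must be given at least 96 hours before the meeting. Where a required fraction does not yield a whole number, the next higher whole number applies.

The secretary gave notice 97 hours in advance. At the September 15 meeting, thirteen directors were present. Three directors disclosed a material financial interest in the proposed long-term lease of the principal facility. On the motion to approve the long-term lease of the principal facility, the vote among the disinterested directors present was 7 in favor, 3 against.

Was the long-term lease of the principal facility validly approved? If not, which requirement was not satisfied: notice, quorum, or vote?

Notice: 97 hours given; 96 required (97 ≥ 96). Satisfied.
Quorum: 13 present, but the 3 interested directors do not count, leaving 10. Quorum is 10. Satisfied.
Vote: the long-term lease of the principal facility requires two-thirds of the disinterested directors present (13 − 3 = 10). 2/3 of 10 = 6.67, rounded up to 7, so 7 affirmative votes are needed; 7 voted in favor. Satisfied.

Valid — all requirements satisfied.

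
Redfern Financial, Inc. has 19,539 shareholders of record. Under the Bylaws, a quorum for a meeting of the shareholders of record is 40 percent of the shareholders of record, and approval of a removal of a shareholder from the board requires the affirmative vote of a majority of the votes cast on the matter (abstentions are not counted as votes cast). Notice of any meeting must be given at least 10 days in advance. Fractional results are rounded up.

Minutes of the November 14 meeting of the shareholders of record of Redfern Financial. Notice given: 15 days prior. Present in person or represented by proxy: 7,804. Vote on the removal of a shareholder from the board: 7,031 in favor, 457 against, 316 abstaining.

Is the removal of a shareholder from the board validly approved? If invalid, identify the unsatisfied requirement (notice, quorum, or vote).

Notice: 15 days given; 10 required. Satisfied.
Quorum: 40% of 19,539 = 7,815.60, rounded up to 7,816; 7,804 present. Not satisfied.
Vote: requires a majority of the votes cast (7,804 − 316 abstaining = 7,488); a majority of 7488 is 3745, so 3,745 needed; 7,031 in favor. Satisfied.

Invalid — quorum requirement not satisfied.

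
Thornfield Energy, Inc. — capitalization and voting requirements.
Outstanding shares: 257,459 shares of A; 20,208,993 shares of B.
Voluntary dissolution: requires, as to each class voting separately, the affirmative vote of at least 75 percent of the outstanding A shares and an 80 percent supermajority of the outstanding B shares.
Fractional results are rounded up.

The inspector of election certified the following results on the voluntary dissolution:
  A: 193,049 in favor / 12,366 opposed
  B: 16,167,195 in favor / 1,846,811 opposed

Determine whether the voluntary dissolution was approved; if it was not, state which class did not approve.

A: 3/4 of 257459 = 193094.25, rounded up to 193095; 193,095 required, 193,049 in favor — not approved.
B: 4/5 of 20208993 = 16167194.40, rounded up to 16167195; 16,167,195 required, 16,167,195 in favor — approved.

Not approved — the A shares did not give the required vote.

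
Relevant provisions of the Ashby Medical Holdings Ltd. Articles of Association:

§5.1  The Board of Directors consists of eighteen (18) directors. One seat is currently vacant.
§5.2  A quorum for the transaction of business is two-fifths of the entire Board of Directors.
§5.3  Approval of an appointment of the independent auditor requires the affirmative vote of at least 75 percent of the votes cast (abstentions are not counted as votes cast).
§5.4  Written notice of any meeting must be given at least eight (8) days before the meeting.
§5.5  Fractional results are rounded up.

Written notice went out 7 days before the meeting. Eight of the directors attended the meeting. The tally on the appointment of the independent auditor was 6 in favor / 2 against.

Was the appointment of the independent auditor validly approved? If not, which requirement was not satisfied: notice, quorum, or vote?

Invalid — notice requirement not satisfied.

Notice: 7 days given; 8 required (7 < 8). Not satisfied.
Quorum: 8 present; quorum is 8. Satisfied.
Vote: the appointment of the independent auditor requires three-fourths of the votes cast (8). 3/4 of 8 = 6, so 6 affirmative votes are needed; 6 voted in favor. Satisfied.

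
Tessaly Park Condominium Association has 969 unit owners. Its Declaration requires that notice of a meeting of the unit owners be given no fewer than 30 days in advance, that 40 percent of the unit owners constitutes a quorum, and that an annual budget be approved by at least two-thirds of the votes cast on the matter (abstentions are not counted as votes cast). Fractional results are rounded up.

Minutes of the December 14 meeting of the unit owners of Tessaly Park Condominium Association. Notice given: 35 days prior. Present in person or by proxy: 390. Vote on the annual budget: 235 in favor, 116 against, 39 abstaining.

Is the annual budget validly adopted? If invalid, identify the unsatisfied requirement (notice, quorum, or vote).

Notice: 35 days given; 30 required. Satisfied.
Quorum: 40% of 969 = 387.60, rounded up to 388; 390 present. Satisfied.
Vote: requires two-thirds of the votes cast (390 − 39 abstaining = 351); 2/3 of 351 = 234, so 234 needed; 235 in favor. Satisfied.

Valid — all requirements satisfied.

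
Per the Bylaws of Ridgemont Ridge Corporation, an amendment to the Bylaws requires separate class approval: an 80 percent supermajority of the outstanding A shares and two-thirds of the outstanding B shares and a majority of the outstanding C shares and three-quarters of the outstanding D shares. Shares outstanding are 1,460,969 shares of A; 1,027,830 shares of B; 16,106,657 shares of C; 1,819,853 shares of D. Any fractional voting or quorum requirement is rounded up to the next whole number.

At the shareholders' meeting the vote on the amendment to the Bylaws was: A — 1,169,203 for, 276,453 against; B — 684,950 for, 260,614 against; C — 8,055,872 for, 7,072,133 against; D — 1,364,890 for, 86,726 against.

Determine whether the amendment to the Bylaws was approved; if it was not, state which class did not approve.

Not approved — the B shares did not give the required vote.

A: 4/5 of 1460969 = 1168775.20, rounded up to 1168776; 1,168,776 required, 1,169,203 in favor — approved.
B: 2/3 of 1027830 = 685220; 685,220 required, 684,950 in favor — not approved.
C: a majority of 16106657 is 8053329; 8,053,329 required, 8,055,872 in favor — approved.
D: 3/4 of 1819853 = 1364889.75, rounded up to 1364890; 1,364,890 required, 1,364,890 in favor — approved.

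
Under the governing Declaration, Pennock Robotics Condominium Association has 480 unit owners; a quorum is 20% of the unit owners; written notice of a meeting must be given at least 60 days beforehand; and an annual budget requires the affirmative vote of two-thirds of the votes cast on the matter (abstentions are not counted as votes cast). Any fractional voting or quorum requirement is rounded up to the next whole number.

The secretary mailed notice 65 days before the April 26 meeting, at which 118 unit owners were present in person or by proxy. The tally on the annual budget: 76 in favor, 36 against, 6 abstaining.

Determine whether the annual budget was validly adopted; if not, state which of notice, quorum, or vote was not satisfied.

Notice: 65 days given; 60 required. Satisfied.
Quorum: 20% of 480 = 96; 118 present. Satisfied.
Vote: requires two-thirds of the votes cast (118 − 6 abstaining = 112); 2/3 of 112 = 74.67, rounded up to 75, so 75 needed; 76 in favor. Satisfied.

Valid — all requirements satisfied.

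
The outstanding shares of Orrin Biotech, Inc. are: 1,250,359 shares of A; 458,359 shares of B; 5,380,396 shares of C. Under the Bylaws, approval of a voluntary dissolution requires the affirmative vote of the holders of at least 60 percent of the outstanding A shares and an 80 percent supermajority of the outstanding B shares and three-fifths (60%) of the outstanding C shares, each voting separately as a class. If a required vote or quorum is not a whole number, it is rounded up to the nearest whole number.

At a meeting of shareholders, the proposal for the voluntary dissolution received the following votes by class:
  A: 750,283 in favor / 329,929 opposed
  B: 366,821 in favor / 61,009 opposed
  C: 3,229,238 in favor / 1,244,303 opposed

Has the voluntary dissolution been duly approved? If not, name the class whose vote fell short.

A: 3/5 of 1250359 = 750215.40, rounded up to 750216; 750,216 required, 750,283 in favor — approved.
B: 4/5 of 458359 = 366687.20, rounded up to 366688; 366,688 required, 366,821 in favor — approved.
C: 3/5 of 5380396 = 3228237.60, rounded up to 3228238; 3,228,238 required, 3,229,238 in favor — approved.

Approved — every class gave the required vote.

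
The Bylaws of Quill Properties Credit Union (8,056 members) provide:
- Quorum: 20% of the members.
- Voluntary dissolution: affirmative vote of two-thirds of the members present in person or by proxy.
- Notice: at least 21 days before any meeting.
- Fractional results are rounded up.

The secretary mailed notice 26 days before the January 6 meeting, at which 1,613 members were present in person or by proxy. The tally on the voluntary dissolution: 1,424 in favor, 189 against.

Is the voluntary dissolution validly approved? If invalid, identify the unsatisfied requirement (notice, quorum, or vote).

Notice: 26 days given; 21 required. Satisfied.
Quorum: 20% of 8,056 = 1,611.20, rounded up to 1,612; 1,613 present. Satisfied.
Vote: requires two-thirds of those present (1,613); 2/3 of 1613 = 1075.33, rounded up to 1076, so 1,076 needed; 1,424 in favor. Satisfied.

Valid — all requirements satisfied.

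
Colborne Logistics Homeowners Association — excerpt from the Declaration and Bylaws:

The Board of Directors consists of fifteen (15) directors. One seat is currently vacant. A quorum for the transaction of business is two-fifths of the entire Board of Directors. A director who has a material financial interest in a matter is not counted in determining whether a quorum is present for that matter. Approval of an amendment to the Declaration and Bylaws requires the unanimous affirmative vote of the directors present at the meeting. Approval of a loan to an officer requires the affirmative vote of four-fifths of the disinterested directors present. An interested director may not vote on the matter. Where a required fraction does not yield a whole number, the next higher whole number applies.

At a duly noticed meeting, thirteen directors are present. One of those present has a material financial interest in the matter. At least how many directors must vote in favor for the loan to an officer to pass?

The loan to an officer requires four-fifths of the disinterested directors present (13 − 1 = 12).
4/5 of 12 = 9.60, rounded up to 10.

10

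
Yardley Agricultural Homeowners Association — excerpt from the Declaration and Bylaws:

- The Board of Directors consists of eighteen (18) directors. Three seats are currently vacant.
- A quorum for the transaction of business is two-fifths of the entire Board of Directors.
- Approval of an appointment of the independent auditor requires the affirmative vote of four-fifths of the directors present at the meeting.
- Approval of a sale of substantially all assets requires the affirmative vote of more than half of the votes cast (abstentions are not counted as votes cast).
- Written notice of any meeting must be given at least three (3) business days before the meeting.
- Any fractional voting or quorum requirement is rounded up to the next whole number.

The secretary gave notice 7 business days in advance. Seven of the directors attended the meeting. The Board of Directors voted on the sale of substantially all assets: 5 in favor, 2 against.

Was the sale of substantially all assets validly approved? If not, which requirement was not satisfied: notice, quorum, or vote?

Notice: 7 business days given; 3 required (7 ≥ 3). Satisfied.
Quorum: 7 present; quorum is 8. Not satisfied.
Vote: the sale of substantially all assets requires a majority of the votes cast (7). A majority of 7 is 4, so 4 affirmative votes are needed; 5 voted in favor. Satisfied. (Moot — without a quorum no business can be validly transacted.)

Invalid — quorum requirement not satisfied.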